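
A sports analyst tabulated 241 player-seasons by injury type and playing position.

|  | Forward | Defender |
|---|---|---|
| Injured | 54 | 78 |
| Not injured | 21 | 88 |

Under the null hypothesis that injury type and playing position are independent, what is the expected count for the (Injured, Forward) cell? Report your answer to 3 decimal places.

41.079

Row total (Injured) = 132; column total (Forward) = 75; grand total N = 241.
Expected count = (row total × column total) / N = 132 × 75 / 241 = 41.079.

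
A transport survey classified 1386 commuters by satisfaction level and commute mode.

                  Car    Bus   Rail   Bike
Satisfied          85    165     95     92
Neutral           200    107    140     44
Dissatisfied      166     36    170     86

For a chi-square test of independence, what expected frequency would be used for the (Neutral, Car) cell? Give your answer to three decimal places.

159.770

Row total (Neutral) = 491; column total (Car) = 451; grand total N = 1386.
Expected count = (row total × column total) / N = 491 × 451 / 1386 = 159.770.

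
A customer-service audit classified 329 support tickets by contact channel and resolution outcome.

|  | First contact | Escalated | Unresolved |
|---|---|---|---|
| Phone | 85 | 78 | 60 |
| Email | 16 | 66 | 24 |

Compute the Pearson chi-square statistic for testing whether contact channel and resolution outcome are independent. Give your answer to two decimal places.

25.14

Row totals: 223, 106. Column totals: 101, 144, 84. Grand total N = 329.
Expected counts (row total × column total / N):
  Phone, First contact: 223×101/329 = 68.459
  Phone, Escalated: 223×144/329 = 97.605
  Phone, Unresolved: 223×84/329 = 56.936
  Email, First contact: 106×101/329 = 32.541
  Email, Escalated: 106×144/329 = 46.395
  Email, Unresolved: 106×84/329 = 27.064
Contributions (O − E)²/E:
  (85 − 68.459)²/68.459 = 3.9966
  (78 − 97.605)²/97.605 = 3.9379
  (60 − 56.936)²/56.936 = 0.1649
  (16 − 32.541)²/32.541 = 8.4080
  (66 − 46.395)²/46.395 = 8.2844
  (24 − 27.064)²/27.064 = 0.3469
χ² = 3.9966 + 3.9379 + 0.1649 + 8.4080 + 8.2844 + 0.3469 = 25.14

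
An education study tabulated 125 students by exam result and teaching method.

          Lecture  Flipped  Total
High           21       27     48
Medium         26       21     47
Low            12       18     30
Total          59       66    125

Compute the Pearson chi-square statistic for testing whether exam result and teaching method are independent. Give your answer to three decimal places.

2.096

Grand total N = 125.
Expected counts (row total × column total / N):
  High, Lecture: 48×59/125 = 22.6560
  High, Flipped: 48×66/125 = 25.3440
  Medium, Lecture: 47×59/125 = 22.1840
  Medium, Flipped: 47×66/125 = 24.8160
  Low, Lecture: 30×59/125 = 14.1600
  Low, Flipped: 30×66/125 = 15.8400
Contributions (O − E)²/E:
  (21 − 22.6560)²/22.6560 = 0.1210
  (27 − 25.3440)²/25.3440 = 0.1082
  (26 − 22.1840)²/22.1840 = 0.6564
  (21 − 24.8160)²/24.8160 = 0.5868
  (12 − 14.1600)²/14.1600 = 0.3295
  (18 − 15.8400)²/15.8400 = 0.2945
χ² = 0.1210 + 0.1082 + 0.6564 + 0.5868 + 0.3295 + 0.2945 = 2.096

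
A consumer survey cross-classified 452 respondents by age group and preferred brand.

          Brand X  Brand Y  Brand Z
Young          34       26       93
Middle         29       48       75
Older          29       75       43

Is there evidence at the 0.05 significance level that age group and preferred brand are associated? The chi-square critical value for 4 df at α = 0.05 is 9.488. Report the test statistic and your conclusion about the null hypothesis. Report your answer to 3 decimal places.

Row totals: 153, 152, 147. Column totals: 92, 149, 211. Grand total N = 452.
Expected counts (row total × column total / N):
  Young, Brand X: 153×92/452 = 31.1416
  Young, Brand Y: 153×149/452 = 50.4358
  Young, Brand Z: 153×211/452 = 71.4226
  Middle, Brand X: 152×92/452 = 30.9381
  Middle, Brand Y: 152×149/452 = 50.1062
  Middle, Brand Z: 152×211/452 = 70.9558
  Older, Brand X: 147×92/452 = 29.9204
  Older, Brand Y: 147×149/452 = 48.4580
  Older, Brand Z: 147×211/452 = 68.6217
Contributions (O − E)²/E:
  (34 − 31.1416)²/31.1416 = 0.2624
  (26 − 50.4358)²/50.4358 = 11.8390
  (93 − 71.4226)²/71.4226 = 6.5187
  (29 − 30.9381)²/30.9381 = 0.1214
  (48 − 50.1062)²/50.1062 = 0.0885
  (75 − 70.9558)²/70.9558 = 0.2305
  (29 − 29.9204)²/29.9204 = 0.0283
  (75 − 48.4580)²/48.4580 = 14.5379
  (43 − 68.6217)²/68.6217 = 9.5665
χ² = 0.2624 + 11.8390 + 6.5187 + 0.1214 + 0.0885 + 0.2305 + 0.0283 + 14.5379 + 9.5665 = 43.193
df = (3−1)(3−1) = 4. Since 43.193 > 9.488, reject the null hypothesis of independence at α = 0.05.

43.193; reject H₀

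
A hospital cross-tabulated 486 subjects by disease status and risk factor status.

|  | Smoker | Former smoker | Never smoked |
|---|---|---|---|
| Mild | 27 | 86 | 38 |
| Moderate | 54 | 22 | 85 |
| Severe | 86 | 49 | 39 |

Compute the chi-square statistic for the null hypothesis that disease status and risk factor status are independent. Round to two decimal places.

97.64

Row totals: 151, 161, 174. Column totals: 167, 157, 162. Grand total N = 486.
Expected counts (row total × column total / N):
  Mild, Smoker: 151×167/486 = 51.887
  Mild, Former smoker: 151×157/486 = 48.780
  Mild, Never smoked: 151×162/486 = 50.333
  Moderate, Smoker: 161×167/486 = 55.323
  Moderate, Former smoker: 161×157/486 = 52.010
  Moderate, Never smoked: 161×162/486 = 53.667
  Severe, Smoker: 174×167/486 = 59.790
  Severe, Former smoker: 174×157/486 = 56.210
  Severe, Never smoked: 174×162/486 = 58.000
Contributions (O − E)²/E:
  (27 − 51.887)²/51.887 = 11.9368
  (86 − 48.780)²/48.780 = 28.3995
  (38 − 50.333)²/50.333 = 3.0219
  (54 − 55.323)²/55.323 = 0.0316
  (22 − 52.010)²/52.010 = 17.3159
  (85 − 53.667)²/53.667 = 18.2935
  (86 − 59.790)²/59.790 = 11.4896
  (49 − 56.210)²/56.210 = 0.9248
  (39 − 58.000)²/58.000 = 6.2241
χ² = 11.9368 + 28.3995 + 3.0219 + 0.0316 + 17.3159 + 18.2935 + 11.4896 + 0.9248 + 6.2241 = 97.64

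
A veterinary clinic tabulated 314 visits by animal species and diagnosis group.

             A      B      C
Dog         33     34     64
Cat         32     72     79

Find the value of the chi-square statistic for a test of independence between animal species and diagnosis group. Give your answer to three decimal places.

Row totals: 131, 183. Column totals: 65, 106, 143. Grand total N = 314.
Expected counts (row total × column total / N):
  Dog, A: 131×65/314 = 27.1178
  Dog, B: 131×106/314 = 44.2229
  Dog, C: 131×143/314 = 59.6592
  Cat, A: 183×65/314 = 37.8822
  Cat, B: 183×106/314 = 61.7771
  Cat, C: 183×143/314 = 83.3408
Contributions (O − E)²/E:
  (33 − 27.1178)²/27.1178 = 1.2759
  (34 − 44.2229)²/44.2229 = 2.3632
  (64 − 59.6592)²/59.6592 = 0.3158
  (32 − 37.8822)²/37.8822 = 0.9134
  (72 − 61.7771)²/61.7771 = 1.6917
  (79 − 83.3408)²/83.3408 = 0.2261
χ² = 1.2759 + 2.3632 + 0.3158 + 0.9134 + 1.6917 + 0.2261 = 6.786

6.786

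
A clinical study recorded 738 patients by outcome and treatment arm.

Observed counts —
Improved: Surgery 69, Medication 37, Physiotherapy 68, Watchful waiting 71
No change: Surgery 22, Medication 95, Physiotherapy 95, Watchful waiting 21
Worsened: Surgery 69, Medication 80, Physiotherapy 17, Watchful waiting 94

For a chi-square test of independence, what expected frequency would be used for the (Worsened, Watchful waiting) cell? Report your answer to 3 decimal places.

65.528

Row total (Worsened) = 260; column total (Watchful waiting) = 186; grand total N = 738.
Expected count = (row total × column total) / N = 260 × 186 / 738 = 65.528.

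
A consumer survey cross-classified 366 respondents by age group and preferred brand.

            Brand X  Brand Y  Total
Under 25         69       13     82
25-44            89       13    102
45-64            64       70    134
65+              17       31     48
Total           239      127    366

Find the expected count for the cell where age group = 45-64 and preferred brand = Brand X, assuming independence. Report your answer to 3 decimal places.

87.503

Row total (45-64) = 134; column total (Brand X) = 239; grand total N = 366.
Expected count = (row total × column total) / N = 134 × 239 / 366 = 87.503.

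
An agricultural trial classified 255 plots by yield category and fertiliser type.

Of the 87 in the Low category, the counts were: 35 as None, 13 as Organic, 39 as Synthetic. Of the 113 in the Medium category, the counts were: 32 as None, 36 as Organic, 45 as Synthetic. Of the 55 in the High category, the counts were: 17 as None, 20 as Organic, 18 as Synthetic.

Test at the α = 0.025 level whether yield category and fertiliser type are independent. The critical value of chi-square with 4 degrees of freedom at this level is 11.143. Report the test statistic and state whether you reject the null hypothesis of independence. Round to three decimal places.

10.882; fail to reject H₀

Row totals: 87, 113, 55. Column totals: 84, 69, 102. Grand total N = 255.
Expected counts (row total × column total / N):
  Low, None: 87×84/255 = 28.6588
  Low, Organic: 87×69/255 = 23.5412
  Low, Synthetic: 87×102/255 = 34.8000
  Medium, None: 113×84/255 = 37.2235
  Medium, Organic: 113×69/255 = 30.5765
  Medium, Synthetic: 113×102/255 = 45.2000
  High, None: 55×84/255 = 18.1176
  High, Organic: 55×69/255 = 14.8824
  High, Synthetic: 55×102/255 = 22.0000
Contributions (O − E)²/E:
  (35 − 28.6588)²/28.6588 = 1.4031
  (13 − 23.5412)²/23.5412 = 4.7201
  (39 − 34.8000)²/34.8000 = 0.5069
  (32 − 37.2235)²/37.2235 = 0.7330
  (36 − 30.5765)²/30.5765 = 0.9620
  (45 − 45.2000)²/45.2000 = 0.0009
  (17 − 18.1176)²/18.1176 = 0.0689
  (20 − 14.8824)²/14.8824 = 1.7598
  (18 − 22.0000)²/22.0000 = 0.7273
χ² = 1.4031 + 4.7201 + 0.5069 + 0.7330 + 0.9620 + 0.0009 + 0.0689 + 1.7598 + 0.7273 = 10.882
df = (3−1)(3−1) = 4. Since 10.882 < 11.143, fail to reject the null hypothesis of independence at α = 0.025.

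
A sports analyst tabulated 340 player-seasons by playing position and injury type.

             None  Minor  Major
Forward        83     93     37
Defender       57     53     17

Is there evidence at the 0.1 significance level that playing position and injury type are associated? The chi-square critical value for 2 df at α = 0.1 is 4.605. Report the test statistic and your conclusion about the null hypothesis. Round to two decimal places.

1.54; fail to reject H₀

Row totals: 213, 127. Column totals: 140, 146, 54. Grand total N = 340.
Expected counts (row total × column total / N):
  Forward, None: 213×140/340 = 87.706
  Forward, Minor: 213×146/340 = 91.465
  Forward, Major: 213×54/340 = 33.829
  Defender, None: 127×140/340 = 52.294
  Defender, Minor: 127×146/340 = 54.535
  Defender, Major: 127×54/340 = 20.171
Contributions (O − E)²/E:
  (83 − 87.706)²/87.706 = 0.2525
  (93 − 91.465)²/91.465 = 0.0258
  (37 − 33.829)²/33.829 = 0.2972
  (57 − 52.294)²/52.294 = 0.4235
  (53 − 54.535)²/54.535 = 0.0432
  (17 − 20.171)²/20.171 = 0.4985
χ² = 0.2525 + 0.0258 + 0.2972 + 0.4235 + 0.0432 + 0.4985 = 1.54
df = (2−1)(3−1) = 2. Since 1.54 < 4.605, fail to reject the null hypothesis of independence at α = 0.1.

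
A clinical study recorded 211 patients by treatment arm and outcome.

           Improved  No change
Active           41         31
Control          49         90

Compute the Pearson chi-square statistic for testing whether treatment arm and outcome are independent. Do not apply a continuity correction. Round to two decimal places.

Row totals: 72, 139. Column totals: 90, 121. Grand total N = 211.
Expected counts (row total × column total / N):
  Active, Improved: 72×90/211 = 30.711
  Active, No change: 72×121/211 = 41.289
  Control, Improved: 139×90/211 = 59.289
  Control, No change: 139×121/211 = 79.711
Contributions (O − E)²/E:
  (41 − 30.711)²/30.711 = 3.4471
  (31 − 41.289)²/41.289 = 2.5640
  (49 − 59.289)²/59.289 = 1.7856
  (90 − 79.711)²/79.711 = 1.3281
χ² = 3.4471 + 2.5640 + 1.7856 + 1.3281 = 9.12

9.12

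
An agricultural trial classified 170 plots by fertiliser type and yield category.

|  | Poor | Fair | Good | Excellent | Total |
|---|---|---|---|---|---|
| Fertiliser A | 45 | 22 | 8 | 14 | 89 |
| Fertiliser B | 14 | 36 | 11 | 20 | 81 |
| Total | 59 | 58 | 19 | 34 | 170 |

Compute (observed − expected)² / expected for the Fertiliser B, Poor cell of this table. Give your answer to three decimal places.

Row total (Fertiliser B) = 81; column total (Poor) = 59; N = 170.
Expected count E = 81 × 59 / 170 = 28.1118.
Contribution = (O − E)²/E = (14 − 28.1118)² / 28.1118 = 7.084.

7.084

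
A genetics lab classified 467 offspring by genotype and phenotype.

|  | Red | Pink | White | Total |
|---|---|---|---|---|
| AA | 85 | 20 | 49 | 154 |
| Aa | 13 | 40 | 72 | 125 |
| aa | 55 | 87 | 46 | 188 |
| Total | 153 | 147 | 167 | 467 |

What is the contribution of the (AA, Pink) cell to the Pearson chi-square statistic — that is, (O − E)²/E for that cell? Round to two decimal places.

Row total (AA) = 154; column total (Pink) = 147; N = 467.
Expected count E = 154 × 147 / 467 = 48.475.
Contribution = (O − E)²/E = (20 − 48.475)² / 48.475 = 16.73.

16.73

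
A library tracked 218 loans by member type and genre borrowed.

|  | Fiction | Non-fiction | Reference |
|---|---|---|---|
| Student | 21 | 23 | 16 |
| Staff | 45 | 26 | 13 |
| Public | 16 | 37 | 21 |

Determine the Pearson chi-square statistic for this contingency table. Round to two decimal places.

Row totals: 60, 84, 74. Column totals: 82, 86, 50. Grand total N = 218.
Expected counts (row total × column total / N):
  Student, Fiction: 60×82/218 = 22.569
  Student, Non-fiction: 60×86/218 = 23.670
  Student, Reference: 60×50/218 = 13.761
  Staff, Fiction: 84×82/218 = 31.596
  Staff, Non-fiction: 84×86/218 = 33.138
  Staff, Reference: 84×50/218 = 19.266
  Public, Fiction: 74×82/218 = 27.835
  Public, Non-fiction: 74×86/218 = 29.193
  Public, Reference: 74×50/218 = 16.972
Contributions (O − E)²/E:
  (21 − 22.569)²/22.569 = 0.1091
  (23 − 23.670)²/23.670 = 0.0190
  (16 − 13.761)²/13.761 = 0.3643
  (45 − 31.596)²/31.596 = 5.6864
  (26 − 33.138)²/33.138 = 1.5375
  (13 − 19.266)²/19.266 = 2.0379
  (16 − 27.835)²/27.835 = 5.0321
  (37 − 29.193)²/29.193 = 2.0878
  (21 − 16.972)²/16.972 = 0.9560
χ² = 0.1091 + 0.0190 + 0.3643 + 5.6864 + 1.5375 + 2.0379 + 5.0321 + 2.0878 + 0.9560 = 17.83

17.83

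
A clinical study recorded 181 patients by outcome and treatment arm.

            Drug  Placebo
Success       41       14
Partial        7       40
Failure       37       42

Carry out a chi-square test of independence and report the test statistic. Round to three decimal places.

Row totals: 55, 47, 79. Column totals: 85, 96. Grand total N = 181.
Expected counts (row total × column total / N):
  Success, Drug: 55×85/181 = 25.8287
  Success, Placebo: 55×96/181 = 29.1713
  Partial, Drug: 47×85/181 = 22.0718
  Partial, Placebo: 47×96/181 = 24.9282
  Failure, Drug: 79×85/181 = 37.0994
  Failure, Placebo: 79×96/181 = 41.9006
Contributions (O − E)²/E:
  (41 − 25.8287)²/25.8287 = 8.9113
  (14 − 29.1713)²/29.1713 = 7.8902
  (7 − 22.0718)²/22.0718 = 10.2918
  (40 − 24.9282)²/24.9282 = 9.1125
  (37 − 37.0994)²/37.0994 = 0.0003
  (42 − 41.9006)²/41.9006 = 0.0002
χ² = 8.9113 + 7.8902 + 10.2918 + 9.1125 + 0.0003 + 0.0002 = 36.206

36.206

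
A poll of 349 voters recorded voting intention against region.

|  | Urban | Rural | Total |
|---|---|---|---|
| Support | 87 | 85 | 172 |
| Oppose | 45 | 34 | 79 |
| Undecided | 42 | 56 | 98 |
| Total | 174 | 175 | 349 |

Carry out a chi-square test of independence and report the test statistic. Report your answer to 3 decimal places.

Grand total N = 349.
Expected counts (row total × column total / N):
  Support, Urban: 172×174/349 = 85.7536
  Support, Rural: 172×175/349 = 86.2464
  Oppose, Urban: 79×174/349 = 39.3868
  Oppose, Rural: 79×175/349 = 39.6132
  Undecided, Urban: 98×174/349 = 48.8596
  Undecided, Rural: 98×175/349 = 49.1404
Contributions (O − E)²/E:
  (87 − 85.7536)²/85.7536 = 0.0181
  (85 − 86.2464)²/86.2464 = 0.0180
  (45 − 39.3868)²/39.3868 = 0.8000
  (34 − 39.6132)²/39.6132 = 0.7954
  (42 − 48.8596)²/48.8596 = 0.9630
  (56 − 49.1404)²/49.1404 = 0.9575
χ² = 0.0181 + 0.0180 + 0.8000 + 0.7954 + 0.9630 + 0.9575 = 3.552

3.552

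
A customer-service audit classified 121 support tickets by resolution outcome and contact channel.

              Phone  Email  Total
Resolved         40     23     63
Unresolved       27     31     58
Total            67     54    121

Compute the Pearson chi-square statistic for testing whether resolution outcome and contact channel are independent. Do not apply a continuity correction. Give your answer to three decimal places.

3.507

Grand total N = 121.
Expected counts (row total × column total / N):
  Resolved, Phone: 63×67/121 = 34.8843
  Resolved, Email: 63×54/121 = 28.1157
  Unresolved, Phone: 58×67/121 = 32.1157
  Unresolved, Email: 58×54/121 = 25.8843
Contributions (O − E)²/E:
  (40 − 34.8843)²/34.8843 = 0.7502
  (23 − 28.1157)²/28.1157 = 0.9308
  (27 − 32.1157)²/32.1157 = 0.8149
  (31 − 25.8843)²/25.8843 = 1.0111
χ² = 0.7502 + 0.9308 + 0.8149 + 1.0111 = 3.507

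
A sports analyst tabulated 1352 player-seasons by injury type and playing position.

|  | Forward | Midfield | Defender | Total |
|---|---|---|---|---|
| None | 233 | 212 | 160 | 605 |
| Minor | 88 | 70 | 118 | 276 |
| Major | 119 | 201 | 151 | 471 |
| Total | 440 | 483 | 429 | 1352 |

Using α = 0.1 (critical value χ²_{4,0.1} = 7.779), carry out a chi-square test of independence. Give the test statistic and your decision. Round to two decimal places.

44.98; reject H₀

Grand total N = 1352.
Expected counts (row total × column total / N):
  None, Forward: 605×440/1352 = 196.893
  None, Midfield: 605×483/1352 = 216.135
  None, Defender: 605×429/1352 = 191.971
  Minor, Forward: 276×440/1352 = 89.822
  Minor, Midfield: 276×483/1352 = 98.601
  Minor, Defender: 276×429/1352 = 87.577
  Major, Forward: 471×440/1352 = 153.284
  Major, Midfield: 471×483/1352 = 168.264
  Major, Defender: 471×429/1352 = 149.452
Contributions (O − E)²/E:
  (233 − 196.893)²/196.893 = 6.6214
  (212 − 216.135)²/216.135 = 0.0791
  (160 − 191.971)²/191.971 = 5.3245
  (88 − 89.822)²/89.822 = 0.0370
  (70 − 98.601)²/98.601 = 8.2962
  (118 − 87.577)²/87.577 = 10.5685
  (119 − 153.284)²/153.284 = 7.6681
  (201 − 168.264)²/168.264 = 6.3688
  (151 − 149.452)²/149.452 = 0.0160
χ² = 6.6214 + 0.0791 + 5.3245 + 0.0370 + 8.2962 + 10.5685 + 7.6681 + 6.3688 + 0.0160 = 44.98
df = (3−1)(3−1) = 4. Since 44.98 > 7.779, reject the null hypothesis of independence at α = 0.1.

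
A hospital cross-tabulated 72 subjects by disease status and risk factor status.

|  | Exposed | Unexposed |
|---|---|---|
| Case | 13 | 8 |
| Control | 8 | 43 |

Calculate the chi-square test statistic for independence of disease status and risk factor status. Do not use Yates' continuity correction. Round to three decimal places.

Row totals: 21, 51. Column totals: 21, 51. Grand total N = 72.
Expected counts (row total × column total / N):
  Case, Exposed: 21×21/72 = 6.1250
  Case, Unexposed: 21×51/72 = 14.8750
  Control, Exposed: 51×21/72 = 14.8750
  Control, Unexposed: 51×51/72 = 36.1250
Contributions (O − E)²/E:
  (13 − 6.1250)²/6.1250 = 7.7168
  (8 − 14.8750)²/14.8750 = 3.1775
  (8 − 14.8750)²/14.8750 = 3.1775
  (43 − 36.1250)²/36.1250 = 1.3084
χ² = 7.7168 + 3.1775 + 3.1775 + 1.3084 = 15.380

15.380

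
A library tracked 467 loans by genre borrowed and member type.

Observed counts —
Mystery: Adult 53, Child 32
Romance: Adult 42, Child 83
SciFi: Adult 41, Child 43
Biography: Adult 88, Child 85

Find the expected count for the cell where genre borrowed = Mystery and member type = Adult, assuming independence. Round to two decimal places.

Row total (Mystery) = 85; column total (Adult) = 224; grand total N = 467.
Expected count = (row total × column total) / N = 85 × 224 / 467 = 40.77.

40.77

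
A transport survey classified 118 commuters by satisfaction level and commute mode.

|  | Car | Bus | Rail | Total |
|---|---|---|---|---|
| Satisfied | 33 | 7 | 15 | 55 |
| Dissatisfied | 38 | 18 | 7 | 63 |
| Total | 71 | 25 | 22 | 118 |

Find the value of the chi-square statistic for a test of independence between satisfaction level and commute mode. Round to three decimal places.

7.594

Grand total N = 118.
Expected counts (row total × column total / N):
  Satisfied, Car: 55×71/118 = 33.09322
  Satisfied, Bus: 55×25/118 = 11.65254
  Satisfied, Rail: 55×22/118 = 10.25424
  Dissatisfied, Car: 63×71/118 = 37.90678
  Dissatisfied, Bus: 63×25/118 = 13.34746
  Dissatisfied, Rail: 63×22/118 = 11.74576
Contributions (O − E)²/E:
  (33 − 33.09322)²/33.09322 = 0.0003
  (7 − 11.65254)²/11.65254 = 1.8576
  (15 − 10.25424)²/10.25424 = 2.1964
  (38 − 37.90678)²/37.90678 = 0.0002
  (18 − 13.34746)²/13.34746 = 1.6217
  (7 − 11.74576)²/11.74576 = 1.9175
χ² = 0.0003 + 1.8576 + 2.1964 + 0.0002 + 1.6217 + 1.9175 = 7.594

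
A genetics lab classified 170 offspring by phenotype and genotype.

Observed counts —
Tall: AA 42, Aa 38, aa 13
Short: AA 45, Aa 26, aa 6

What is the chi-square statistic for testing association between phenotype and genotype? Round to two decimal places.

Row totals: 93, 77. Column totals: 87, 64, 19. Grand total N = 170.
Expected counts (row total × column total / N):
  Tall, AA: 93×87/170 = 47.594
  Tall, Aa: 93×64/170 = 35.012
  Tall, aa: 93×19/170 = 10.394
  Short, AA: 77×87/170 = 39.406
  Short, Aa: 77×64/170 = 28.988
  Short, aa: 77×19/170 = 8.606
Contributions (O − E)²/E:
  (42 − 47.594)²/47.594 = 0.6575
  (38 − 35.012)²/35.012 = 0.2550
  (13 − 10.394)²/10.394 = 0.6534
  (45 − 39.406)²/39.406 = 0.7941
  (26 − 28.988)²/28.988 = 0.3080
  (6 − 8.606)²/8.606 = 0.7891
χ² = 0.6575 + 0.2550 + 0.6534 + 0.7941 + 0.3080 + 0.7891 = 3.46

3.46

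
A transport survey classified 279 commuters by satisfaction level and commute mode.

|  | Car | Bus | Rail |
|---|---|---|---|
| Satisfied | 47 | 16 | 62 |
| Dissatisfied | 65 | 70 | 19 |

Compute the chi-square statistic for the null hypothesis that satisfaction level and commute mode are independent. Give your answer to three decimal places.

Row totals: 125, 154. Column totals: 112, 86, 81. Grand total N = 279.
Expected counts (row total × column total / N):
  Satisfied, Car: 125×112/279 = 50.1792
  Satisfied, Bus: 125×86/279 = 38.5305
  Satisfied, Rail: 125×81/279 = 36.2903
  Dissatisfied, Car: 154×112/279 = 61.8208
  Dissatisfied, Bus: 154×86/279 = 47.4695
  Dissatisfied, Rail: 154×81/279 = 44.7097
Contributions (O − E)²/E:
  (47 − 50.1792)²/50.1792 = 0.2014
  (16 − 38.5305)²/38.5305 = 13.1746
  (62 − 36.2903)²/36.2903 = 18.2139
  (65 − 61.8208)²/61.8208 = 0.1635
  (70 − 47.4695)²/47.4695 = 10.6937
  (19 − 44.7097)²/44.7097 = 14.7840
χ² = 0.2014 + 13.1746 + 18.2139 + 0.1635 + 10.6937 + 14.7840 = 57.231

57.231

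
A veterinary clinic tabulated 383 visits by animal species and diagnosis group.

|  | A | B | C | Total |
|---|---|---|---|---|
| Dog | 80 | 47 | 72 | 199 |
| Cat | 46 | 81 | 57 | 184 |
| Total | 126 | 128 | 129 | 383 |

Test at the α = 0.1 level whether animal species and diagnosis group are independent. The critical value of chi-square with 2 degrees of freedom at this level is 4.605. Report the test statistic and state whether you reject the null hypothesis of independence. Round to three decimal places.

19.392; reject H₀

Grand total N = 383.
Expected counts (row total × column total / N):
  Dog, A: 199×126/383 = 65.4674
  Dog, B: 199×128/383 = 66.5065
  Dog, C: 199×129/383 = 67.0261
  Cat, A: 184×126/383 = 60.5326
  Cat, B: 184×128/383 = 61.4935
  Cat, C: 184×129/383 = 61.9739
Contributions (O − E)²/E:
  (80 − 65.4674)²/65.4674 = 3.2260
  (47 − 66.5065)²/66.5065 = 5.7213
  (72 − 67.0261)²/67.0261 = 0.3691
  (46 − 60.5326)²/60.5326 = 3.4890
  (81 − 61.4935)²/61.4935 = 6.1877
  (57 − 61.9739)²/61.9739 = 0.3992
χ² = 3.2260 + 5.7213 + 0.3691 + 3.4890 + 6.1877 + 0.3992 = 19.392
df = (2−1)(3−1) = 2. Since 19.392 > 4.605, reject the null hypothesis of independence at α = 0.1.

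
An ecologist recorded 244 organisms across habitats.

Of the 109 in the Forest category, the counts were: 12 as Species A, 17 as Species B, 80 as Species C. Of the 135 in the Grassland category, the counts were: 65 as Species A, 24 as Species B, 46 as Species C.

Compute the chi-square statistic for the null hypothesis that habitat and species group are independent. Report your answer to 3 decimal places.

Row totals: 109, 135. Column totals: 77, 41, 126. Grand total N = 244.
Expected counts (row total × column total / N):
  Forest, Species A: 109×77/244 = 34.3975
  Forest, Species B: 109×41/244 = 18.3156
  Forest, Species C: 109×126/244 = 56.2869
  Grassland, Species A: 135×77/244 = 42.6025
  Grassland, Species B: 135×41/244 = 22.6844
  Grassland, Species C: 135×126/244 = 69.7131
Contributions (O − E)²/E:
  (12 − 34.3975)²/34.3975 = 14.5839
  (17 − 18.3156)²/18.3156 = 0.0945
  (80 − 56.2869)²/56.2869 = 9.9901
  (65 − 42.6025)²/42.6025 = 11.7751
  (24 − 22.6844)²/22.6844 = 0.0763
  (46 − 69.7131)²/69.7131 = 8.0661
χ² = 14.5839 + 0.0945 + 9.9901 + 11.7751 + 0.0763 + 8.0661 = 44.586

44.586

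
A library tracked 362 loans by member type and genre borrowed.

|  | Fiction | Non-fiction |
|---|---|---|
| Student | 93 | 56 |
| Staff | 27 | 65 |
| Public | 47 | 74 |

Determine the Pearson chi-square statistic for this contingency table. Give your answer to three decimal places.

28.916

Row totals: 149, 92, 121. Column totals: 167, 195. Grand total N = 362.
Expected counts (row total × column total / N):
  Student, Fiction: 149×167/362 = 68.73757
  Student, Non-fiction: 149×195/362 = 80.26243
  Staff, Fiction: 92×167/362 = 42.44199
  Staff, Non-fiction: 92×195/362 = 49.55801
  Public, Fiction: 121×167/362 = 55.82044
  Public, Non-fiction: 121×195/362 = 65.17956
Contributions (O − E)²/E:
  (93 − 68.73757)²/68.73757 = 8.5640
  (56 − 80.26243)²/80.26243 = 7.3343
  (27 − 42.44199)²/42.44199 = 5.6184
  (65 − 49.55801)²/49.55801 = 4.8116
  (47 − 55.82044)²/55.82044 = 1.3938
  (74 − 65.17956)²/65.17956 = 1.1936
χ² = 8.5640 + 7.3343 + 5.6184 + 4.8116 + 1.3938 + 1.1936 = 28.916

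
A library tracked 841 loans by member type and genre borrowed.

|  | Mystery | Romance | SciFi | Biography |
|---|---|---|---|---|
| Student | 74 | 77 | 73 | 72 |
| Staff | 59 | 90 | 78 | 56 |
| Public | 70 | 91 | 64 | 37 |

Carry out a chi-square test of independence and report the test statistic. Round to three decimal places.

13.750

Row totals: 296, 283, 262. Column totals: 203, 258, 215, 165. Grand total N = 841.
Expected counts (row total × column total / N):
  Student, Mystery: 296×203/841 = 71.4483
  Student, Romance: 296×258/841 = 90.8062
  Student, SciFi: 296×215/841 = 75.6718
  Student, Biography: 296×165/841 = 58.0737
  Staff, Mystery: 283×203/841 = 68.3103
  Staff, Romance: 283×258/841 = 86.8181
  Staff, SciFi: 283×215/841 = 72.3484
  Staff, Biography: 283×165/841 = 55.5232
  Public, Mystery: 262×203/841 = 63.2414
  Public, Romance: 262×258/841 = 80.3757
  Public, SciFi: 262×215/841 = 66.9798
  Public, Biography: 262×165/841 = 51.4031
Contributions (O − E)²/E:
  (74 − 71.4483)²/71.4483 = 0.0911
  (77 − 90.8062)²/90.8062 = 2.0991
  (73 − 75.6718)²/75.6718 = 0.0943
  (72 − 58.0737)²/58.0737 = 3.3396
  (59 − 68.3103)²/68.3103 = 1.2689
  (90 − 86.8181)²/86.8181 = 0.1166
  (78 − 72.3484)²/72.3484 = 0.4415
  (56 − 55.5232)²/55.5232 = 0.0041
  (70 − 63.2414)²/63.2414 = 0.7223
  (91 − 80.3757)²/80.3757 = 1.4044
  (64 − 66.9798)²/66.9798 = 0.1326
  (37 − 51.4031)²/51.4031 = 4.0357
χ² = 0.0911 + 2.0991 + 0.0943 + 3.3396 + 1.2689 + 0.1166 + 0.4415 + 0.0041 + 0.7223 + 1.4044 + 0.1326 + 4.0357 = 13.750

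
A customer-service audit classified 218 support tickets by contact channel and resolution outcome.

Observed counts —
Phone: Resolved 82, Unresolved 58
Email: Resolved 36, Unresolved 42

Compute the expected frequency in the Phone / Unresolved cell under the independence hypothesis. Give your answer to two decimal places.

64.22

Row total (Phone) = 140; column total (Unresolved) = 100; grand total N = 218.
Expected count = (row total × column total) / N = 140 × 100 / 218 = 64.22.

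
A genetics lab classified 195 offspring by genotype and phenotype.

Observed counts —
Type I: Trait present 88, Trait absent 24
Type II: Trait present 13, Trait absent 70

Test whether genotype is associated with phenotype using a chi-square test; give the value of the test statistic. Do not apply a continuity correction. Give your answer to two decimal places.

75.56

Row totals: 112, 83. Column totals: 101, 94. Grand total N = 195.
Expected counts (row total × column total / N):
  Type I, Trait present: 112×101/195 = 58.010
  Type I, Trait absent: 112×94/195 = 53.990
  Type II, Trait present: 83×101/195 = 42.990
  Type II, Trait absent: 83×94/195 = 40.010
Contributions (O − E)²/E:
  (88 − 58.010)²/58.010 = 15.5042
  (24 − 53.990)²/53.990 = 16.6586
  (13 − 42.990)²/42.990 = 20.9211
  (70 − 40.010)²/40.010 = 22.4794
χ² = 15.5042 + 16.6586 + 20.9211 + 22.4794 = 75.56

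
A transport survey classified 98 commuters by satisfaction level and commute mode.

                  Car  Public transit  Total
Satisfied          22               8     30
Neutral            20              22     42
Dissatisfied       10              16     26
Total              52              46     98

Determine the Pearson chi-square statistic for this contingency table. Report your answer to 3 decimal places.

7.675

Grand total N = 98.
Expected counts (row total × column total / N):
  Satisfied, Car: 30×52/98 = 15.9184
  Satisfied, Public transit: 30×46/98 = 14.0816
  Neutral, Car: 42×52/98 = 22.2857
  Neutral, Public transit: 42×46/98 = 19.7143
  Dissatisfied, Car: 26×52/98 = 13.7959
  Dissatisfied, Public transit: 26×46/98 = 12.2041
Contributions (O − E)²/E:
  (22 − 15.9184)²/15.9184 = 2.3235
  (8 − 14.0816)²/14.0816 = 2.6265
  (20 − 22.2857)²/22.2857 = 0.2344
  (22 − 19.7143)²/19.7143 = 0.2650
  (10 − 13.7959)²/13.7959 = 1.0444
  (16 − 12.2041)²/12.2041 = 1.1807
χ² = 2.3235 + 2.6265 + 0.2344 + 0.2650 + 1.0444 + 1.1807 = 7.675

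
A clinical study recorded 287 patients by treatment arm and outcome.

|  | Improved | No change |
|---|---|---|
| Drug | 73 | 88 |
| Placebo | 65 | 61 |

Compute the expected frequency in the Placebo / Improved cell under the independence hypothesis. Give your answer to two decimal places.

Row total (Placebo) = 126; column total (Improved) = 138; grand total N = 287.
Expected count = (row total × column total) / N = 126 × 138 / 287 = 60.59.

60.59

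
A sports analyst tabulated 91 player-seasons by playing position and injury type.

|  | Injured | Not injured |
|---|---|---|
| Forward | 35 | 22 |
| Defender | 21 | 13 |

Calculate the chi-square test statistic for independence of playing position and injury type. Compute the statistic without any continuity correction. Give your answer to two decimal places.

Row totals: 57, 34. Column totals: 56, 35. Grand total N = 91.
Expected counts (row total × column total / N):
  Forward, Injured: 57×56/91 = 35.077
  Forward, Not injured: 57×35/91 = 21.923
  Defender, Injured: 34×56/91 = 20.923
  Defender, Not injured: 34×35/91 = 13.077
Contributions (O − E)²/E:
  (35 − 35.077)²/35.077 = 0.0002
  (22 − 21.923)²/21.923 = 0.0003
  (21 − 20.923)²/20.923 = 0.0003
  (13 − 13.077)²/13.077 = 0.0005
χ² = 0.0002 + 0.0003 + 0.0003 + 0.0005 = 0.00

0.00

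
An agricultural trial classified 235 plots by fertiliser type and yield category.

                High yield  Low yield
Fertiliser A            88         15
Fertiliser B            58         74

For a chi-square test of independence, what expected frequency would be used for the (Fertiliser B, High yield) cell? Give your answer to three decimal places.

82.009

Row total (Fertiliser B) = 132; column total (High yield) = 146; grand total N = 235.
Expected count = (row total × column total) / N = 132 × 146 / 235 = 82.009.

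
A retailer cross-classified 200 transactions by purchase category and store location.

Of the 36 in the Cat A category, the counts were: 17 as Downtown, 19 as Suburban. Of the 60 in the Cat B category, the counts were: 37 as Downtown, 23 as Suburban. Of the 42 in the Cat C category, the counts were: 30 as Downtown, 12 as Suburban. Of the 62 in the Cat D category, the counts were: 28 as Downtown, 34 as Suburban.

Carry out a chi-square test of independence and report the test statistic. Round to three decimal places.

8.921

Row totals: 36, 60, 42, 62. Column totals: 112, 88. Grand total N = 200.
Expected counts (row total × column total / N):
  Cat A, Downtown: 36×112/200 = 20.1600
  Cat A, Suburban: 36×88/200 = 15.8400
  Cat B, Downtown: 60×112/200 = 33.6000
  Cat B, Suburban: 60×88/200 = 26.4000
  Cat C, Downtown: 42×112/200 = 23.5200
  Cat C, Suburban: 42×88/200 = 18.4800
  Cat D, Downtown: 62×112/200 = 34.7200
  Cat D, Suburban: 62×88/200 = 27.2800
Contributions (O − E)²/E:
  (17 − 20.1600)²/20.1600 = 0.4953
  (19 − 15.8400)²/15.8400 = 0.6304
  (37 − 33.6000)²/33.6000 = 0.3440
  (23 − 26.4000)²/26.4000 = 0.4379
  (30 − 23.5200)²/23.5200 = 1.7853
  (12 − 18.4800)²/18.4800 = 2.2722
  (28 − 34.7200)²/34.7200 = 1.3006
  (34 − 27.2800)²/27.2800 = 1.6554
χ² = 0.4953 + 0.6304 + 0.3440 + 0.4379 + 1.7853 + 2.2722 + 1.3006 + 1.6554 = 8.921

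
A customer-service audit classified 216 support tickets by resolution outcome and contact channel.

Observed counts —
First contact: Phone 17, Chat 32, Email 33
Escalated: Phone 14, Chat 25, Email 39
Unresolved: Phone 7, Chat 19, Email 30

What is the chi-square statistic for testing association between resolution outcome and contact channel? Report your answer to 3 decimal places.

Row totals: 82, 78, 56. Column totals: 38, 76, 102. Grand total N = 216.
Expected counts (row total × column total / N):
  First contact, Phone: 82×38/216 = 14.42593
  First contact, Chat: 82×76/216 = 28.85185
  First contact, Email: 82×102/216 = 38.72222
  Escalated, Phone: 78×38/216 = 13.72222
  Escalated, Chat: 78×76/216 = 27.44444
  Escalated, Email: 78×102/216 = 36.83333
  Unresolved, Phone: 56×38/216 = 9.85185
  Unresolved, Chat: 56×76/216 = 19.70370
  Unresolved, Email: 56×102/216 = 26.44444
Contributions (O − E)²/E:
  (17 − 14.42593)²/14.42593 = 0.4593
  (32 − 28.85185)²/28.85185 = 0.3435
  (33 − 38.72222)²/38.72222 = 0.8456
  (14 − 13.72222)²/13.72222 = 0.0056
  (25 − 27.44444)²/27.44444 = 0.2177
  (39 − 36.83333)²/36.83333 = 0.1275
  (7 − 9.85185)²/9.85185 = 0.8255
  (19 − 19.70370)²/19.70370 = 0.0251
  (30 − 26.44444)²/26.44444 = 0.4781
χ² = 0.4593 + 0.3435 + 0.8456 + 0.0056 + 0.2177 + 0.1275 + 0.8255 + 0.0251 + 0.4781 = 3.328

3.328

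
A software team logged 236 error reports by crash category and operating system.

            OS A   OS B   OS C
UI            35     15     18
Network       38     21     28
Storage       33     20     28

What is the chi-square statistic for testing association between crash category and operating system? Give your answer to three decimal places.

1.915

Row totals: 68, 87, 81. Column totals: 106, 56, 74. Grand total N = 236.
Expected counts (row total × column total / N):
  UI, OS A: 68×106/236 = 30.5424
  UI, OS B: 68×56/236 = 16.1356
  UI, OS C: 68×74/236 = 21.3220
  Network, OS A: 87×106/236 = 39.0763
  Network, OS B: 87×56/236 = 20.6441
  Network, OS C: 87×74/236 = 27.2797
  Storage, OS A: 81×106/236 = 36.3814
  Storage, OS B: 81×56/236 = 19.2203
  Storage, OS C: 81×74/236 = 25.3983
Contributions (O − E)²/E:
  (35 − 30.5424)²/30.5424 = 0.6506
  (15 − 16.1356)²/16.1356 = 0.0799
  (18 − 21.3220)²/21.3220 = 0.5176
  (38 − 39.0763)²/39.0763 = 0.0296
  (21 − 20.6441)²/20.6441 = 0.0061
  (28 − 27.2797)²/27.2797 = 0.0190
  (33 − 36.3814)²/36.3814 = 0.3143
  (20 − 19.2203)²/19.2203 = 0.0316
  (28 − 25.3983)²/25.3983 = 0.2665
χ² = 0.6506 + 0.0799 + 0.5176 + 0.0296 + 0.0061 + 0.0190 + 0.3143 + 0.0316 + 0.2665 = 1.915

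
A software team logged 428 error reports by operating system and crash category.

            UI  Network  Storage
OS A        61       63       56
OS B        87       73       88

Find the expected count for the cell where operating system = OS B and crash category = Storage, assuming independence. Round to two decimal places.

Row total (OS B) = 248; column total (Storage) = 144; grand total N = 428.
Expected count = (row total × column total) / N = 248 × 144 / 428 = 83.44.

83.44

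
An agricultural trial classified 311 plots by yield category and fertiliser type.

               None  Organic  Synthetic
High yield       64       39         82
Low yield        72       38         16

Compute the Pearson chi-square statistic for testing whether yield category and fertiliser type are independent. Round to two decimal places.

Row totals: 185, 126. Column totals: 136, 77, 98. Grand total N = 311.
Expected counts (row total × column total / N):
  High yield, None: 185×136/311 = 80.900
  High yield, Organic: 185×77/311 = 45.804
  High yield, Synthetic: 185×98/311 = 58.296
  Low yield, None: 126×136/311 = 55.100
  Low yield, Organic: 126×77/311 = 31.196
  Low yield, Synthetic: 126×98/311 = 39.704
Contributions (O − E)²/E:
  (64 − 80.900)²/80.900 = 3.5304
  (39 − 45.804)²/45.804 = 1.0107
  (82 − 58.296)²/58.296 = 9.6384
  (72 − 55.100)²/55.100 = 5.1835
  (38 − 31.196)²/31.196 = 1.4840
  (16 − 39.704)²/39.704 = 14.1517
χ² = 3.5304 + 1.0107 + 9.6384 + 5.1835 + 1.4840 + 14.1517 = 35.00

35.00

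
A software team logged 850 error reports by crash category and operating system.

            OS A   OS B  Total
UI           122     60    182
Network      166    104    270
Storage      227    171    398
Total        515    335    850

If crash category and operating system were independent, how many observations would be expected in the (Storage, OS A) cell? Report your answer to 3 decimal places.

241.141

Row total (Storage) = 398; column total (OS A) = 515; grand total N = 850.
Expected count = (row total × column total) / N = 398 × 515 / 850 = 241.141.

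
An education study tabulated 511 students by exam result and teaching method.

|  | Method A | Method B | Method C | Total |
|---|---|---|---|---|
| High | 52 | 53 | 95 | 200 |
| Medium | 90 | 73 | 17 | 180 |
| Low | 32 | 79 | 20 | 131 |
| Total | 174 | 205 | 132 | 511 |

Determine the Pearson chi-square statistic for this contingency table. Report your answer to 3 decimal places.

Grand total N = 511.
Expected counts (row total × column total / N):
  High, Method A: 200×174/511 = 68.101761
  High, Method B: 200×205/511 = 80.234834
  High, Method C: 200×132/511 = 51.663405
  Medium, Method A: 180×174/511 = 61.291585
  Medium, Method B: 180×205/511 = 72.211350
  Medium, Method C: 180×132/511 = 46.497065
  Low, Method A: 131×174/511 = 44.606654
  Low, Method B: 131×205/511 = 52.553816
  Low, Method C: 131×132/511 = 33.839530
Contributions (O − E)²/E:
  (52 − 68.101761)²/68.101761 = 3.8070
  (53 − 80.234834)²/80.234834 = 9.2446
  (95 − 51.663405)²/51.663405 = 36.3519
  (90 − 61.291585)²/61.291585 = 13.4468
  (73 − 72.211350)²/72.211350 = 0.0086
  (17 − 46.497065)²/46.497065 = 18.7125
  (32 − 44.606654)²/44.606654 = 3.5629
  (79 − 52.553816)²/52.553816 = 13.3083
  (20 − 33.839530)²/33.839530 = 5.6600
χ² = 3.8070 + 9.2446 + 36.3519 + 13.4468 + 0.0086 + 18.7125 + 3.5629 + 13.3083 + 5.6600 = 104.103

104.103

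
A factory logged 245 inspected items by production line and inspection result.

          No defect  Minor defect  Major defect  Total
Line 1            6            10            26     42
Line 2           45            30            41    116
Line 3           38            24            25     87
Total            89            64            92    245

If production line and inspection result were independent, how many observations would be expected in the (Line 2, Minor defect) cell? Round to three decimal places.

30.302

Row total (Line 2) = 116; column total (Minor defect) = 64; grand total N = 245.
Expected count = (row total × column total) / N = 116 × 64 / 245 = 30.302.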